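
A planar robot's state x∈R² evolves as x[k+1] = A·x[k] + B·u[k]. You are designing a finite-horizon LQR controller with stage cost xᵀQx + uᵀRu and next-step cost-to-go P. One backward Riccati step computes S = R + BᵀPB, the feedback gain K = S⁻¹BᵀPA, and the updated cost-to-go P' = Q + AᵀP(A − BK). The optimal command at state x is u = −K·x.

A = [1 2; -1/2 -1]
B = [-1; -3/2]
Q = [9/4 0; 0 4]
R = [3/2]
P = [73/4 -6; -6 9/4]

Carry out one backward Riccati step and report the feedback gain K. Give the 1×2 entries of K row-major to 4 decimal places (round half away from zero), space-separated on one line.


-1.5505 -3.1009

BᵀP = [-9.2500 2.6250]
S = R + BᵀPB = [3/2] + [5.3125] = [6.8125]
BᵀPA = [-10.5625 -21.1250]
K = S⁻¹·BᵀPA = [-1.5505 -3.1009]
A−BK = [-0.5505 -1.1009; -2.8257 -5.6514]
AᵀP(A−BK) = [8.4358 16.8716; 16.8716 33.7431]
P' = Q + AᵀP(A−BK) = [10.6858 16.8716; 16.8716 37.7431]
tr(P') = 48.4289


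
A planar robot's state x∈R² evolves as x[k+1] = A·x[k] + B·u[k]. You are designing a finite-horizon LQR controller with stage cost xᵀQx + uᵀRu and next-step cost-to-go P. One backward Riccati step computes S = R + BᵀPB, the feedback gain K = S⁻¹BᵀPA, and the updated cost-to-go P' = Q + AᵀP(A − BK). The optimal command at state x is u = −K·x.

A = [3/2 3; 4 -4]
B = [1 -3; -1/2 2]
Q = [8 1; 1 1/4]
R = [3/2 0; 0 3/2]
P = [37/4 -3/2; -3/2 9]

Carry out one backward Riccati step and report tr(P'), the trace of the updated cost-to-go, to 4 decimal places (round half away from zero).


154.0286

BᵀP = [10.0000 -6.0000; -30.7500 22.5000]
S = R + BᵀPB = [3/2 0; 0 3/2] + [13.0000 -42.0000; -42.0000 137.2500] = [14.5000 -42.0000; -42.0000 138.7500]
BᵀPA = [-9.0000 54.0000; 43.8750 -182.2500]
K = S⁻¹·BᵀPA = [2.3964 -0.6536; 1.0416 -1.5113]
A−BK = [2.2284 -0.8805; 3.1150 -1.3041]
AᵀP(A−BK) = [122.6795 -50.9467; -50.9467 23.0991]
P' = Q + AᵀP(A−BK) = [130.6795 -49.9467; -49.9467 23.3491]
tr(P') = 154.0286


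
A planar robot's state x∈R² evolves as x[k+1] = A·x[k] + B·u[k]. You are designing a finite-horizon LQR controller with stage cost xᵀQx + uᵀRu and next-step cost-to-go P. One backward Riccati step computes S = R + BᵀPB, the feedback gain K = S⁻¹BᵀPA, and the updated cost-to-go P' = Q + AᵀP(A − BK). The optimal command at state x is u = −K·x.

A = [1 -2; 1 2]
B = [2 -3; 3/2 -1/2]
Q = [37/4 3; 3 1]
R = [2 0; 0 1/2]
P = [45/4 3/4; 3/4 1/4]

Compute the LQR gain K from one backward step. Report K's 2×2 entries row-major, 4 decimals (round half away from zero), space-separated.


0.1244 0.1280 -0.2649 0.6985

BᵀP = [23.6250 1.8750; -34.1250 -2.3750]
S = R + BᵀPB = [2 0; 0 1/2] + [50.0625 -71.8125; -71.8125 103.5625] = [52.0625 -71.8125; -71.8125 104.0625]
BᵀPA = [25.5000 -43.5000; -36.5000 63.5000]
K = S⁻¹·BᵀPA = [0.1244 0.1280; -0.2649 0.6985]
A−BK = [-0.0435 -0.1604; 0.6809 2.1573]
AᵀP(A−BK) = [0.1588 0.2328; 0.2328 1.2106]
P' = Q + AᵀP(A−BK) = [9.4088 3.2328; 3.2328 2.2106]
tr(P') = 11.6194


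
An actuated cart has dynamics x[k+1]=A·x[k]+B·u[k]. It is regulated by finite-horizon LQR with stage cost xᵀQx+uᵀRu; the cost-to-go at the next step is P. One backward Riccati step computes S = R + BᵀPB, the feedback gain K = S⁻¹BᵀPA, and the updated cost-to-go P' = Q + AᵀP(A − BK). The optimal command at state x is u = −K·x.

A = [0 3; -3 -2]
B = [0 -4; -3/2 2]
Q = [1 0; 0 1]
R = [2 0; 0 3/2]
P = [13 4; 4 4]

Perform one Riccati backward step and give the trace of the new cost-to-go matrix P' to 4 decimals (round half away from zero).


BᵀP = [-6.0000 -6.0000; -44.0000 -8.0000]
S = R + BᵀPB = [2 0; 0 3/2] + [9.0000 12.0000; 12.0000 160.0000] = [11.0000 12.0000; 12.0000 161.5000]
BᵀPA = [18.0000 -6.0000; 24.0000 -116.0000]
K = S⁻¹·BᵀPA = [1.6043 0.2591; 0.0294 -0.7375]
A−BK = [0.1176 0.0499; -0.6524 -0.1363]
AᵀP(A−BK) = [6.4172 1.0364; 1.0364 1.0025]
P' = Q + AᵀP(A−BK) = [7.4172 1.0364; 1.0364 2.0025]
tr(P') = 9.4196

9.4196


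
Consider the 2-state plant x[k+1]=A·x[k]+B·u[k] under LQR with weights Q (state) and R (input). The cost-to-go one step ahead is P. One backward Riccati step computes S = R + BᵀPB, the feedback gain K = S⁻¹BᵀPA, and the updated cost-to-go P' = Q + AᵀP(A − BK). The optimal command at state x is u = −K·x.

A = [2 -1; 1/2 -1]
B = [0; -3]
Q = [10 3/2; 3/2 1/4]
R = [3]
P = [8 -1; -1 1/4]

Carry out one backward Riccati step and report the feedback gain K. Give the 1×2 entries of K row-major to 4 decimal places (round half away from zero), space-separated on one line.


BᵀP = [3.0000 -0.7500]
S = R + BᵀPB = [3] + [2.2500] = [5.2500]
BᵀPA = [5.6250 -2.2500]
K = S⁻¹·BᵀPA = [1.0714 -0.4286]
A−BK = [2.0000 -1.0000; 3.7143 -2.2857]
AᵀP(A−BK) = [24.0357 -11.2143; -11.2143 5.2857]
P' = Q + AᵀP(A−BK) = [34.0357 -9.7143; -9.7143 5.5357]
tr(P') = 39.5714

1.0714 -0.4286


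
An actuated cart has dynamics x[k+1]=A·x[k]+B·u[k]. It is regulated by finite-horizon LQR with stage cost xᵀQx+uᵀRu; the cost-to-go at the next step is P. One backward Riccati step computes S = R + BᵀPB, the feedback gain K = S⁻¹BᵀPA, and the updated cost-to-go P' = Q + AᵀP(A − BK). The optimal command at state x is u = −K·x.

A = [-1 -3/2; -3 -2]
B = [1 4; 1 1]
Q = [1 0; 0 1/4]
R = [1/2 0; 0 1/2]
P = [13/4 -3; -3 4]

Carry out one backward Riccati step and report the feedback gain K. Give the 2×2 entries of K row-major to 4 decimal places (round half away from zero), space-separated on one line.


BᵀP = [0.2500 1.0000; 10.0000 -8.0000]
S = R + BᵀPB = [1/2 0; 0 1/2] + [1.2500 2.0000; 2.0000 32.0000] = [1.7500 2.0000; 2.0000 32.5000]
BᵀPA = [-3.2500 -2.3750; 14.0000 1.0000]
K = S⁻¹·BᵀPA = [-2.5272 -1.4976; 0.5863 0.1229]
A−BK = [-0.8180 -0.4941; -1.0591 -0.6253]
AᵀP(A−BK) = [4.8286 2.7866; 2.7866 1.6327]
P' = Q + AᵀP(A−BK) = [5.8286 2.7866; 2.7866 1.8827]
tr(P') = 7.7113

-2.5272 -1.4976 0.5863 0.1229


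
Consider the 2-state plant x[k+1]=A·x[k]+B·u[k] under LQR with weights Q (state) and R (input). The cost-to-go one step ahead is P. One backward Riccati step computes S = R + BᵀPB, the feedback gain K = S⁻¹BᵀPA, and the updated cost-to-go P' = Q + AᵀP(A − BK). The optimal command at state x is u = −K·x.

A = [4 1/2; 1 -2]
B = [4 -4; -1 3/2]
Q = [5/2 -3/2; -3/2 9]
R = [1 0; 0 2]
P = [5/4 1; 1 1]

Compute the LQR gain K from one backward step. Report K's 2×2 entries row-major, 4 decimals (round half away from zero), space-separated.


1.0955 -0.2962 -0.3185 -0.0127

BᵀP = [4.0000 3.0000; -3.5000 -2.5000]
S = R + BᵀPB = [1 0; 0 2] + [13.0000 -11.5000; -11.5000 10.2500] = [14.0000 -11.5000; -11.5000 12.2500]
BᵀPA = [19.0000 -4.0000; -16.5000 3.2500]
K = S⁻¹·BᵀPA = [1.0955 -0.2962; -0.3185 -0.0127]
A−BK = [-1.6561 1.6338; 2.5732 -2.2771]
AᵀP(A−BK) = [2.9299 -1.5828; -1.5828 1.1692]
P' = Q + AᵀP(A−BK) = [5.4299 -3.0828; -3.0828 10.1692]
tr(P') = 15.5991


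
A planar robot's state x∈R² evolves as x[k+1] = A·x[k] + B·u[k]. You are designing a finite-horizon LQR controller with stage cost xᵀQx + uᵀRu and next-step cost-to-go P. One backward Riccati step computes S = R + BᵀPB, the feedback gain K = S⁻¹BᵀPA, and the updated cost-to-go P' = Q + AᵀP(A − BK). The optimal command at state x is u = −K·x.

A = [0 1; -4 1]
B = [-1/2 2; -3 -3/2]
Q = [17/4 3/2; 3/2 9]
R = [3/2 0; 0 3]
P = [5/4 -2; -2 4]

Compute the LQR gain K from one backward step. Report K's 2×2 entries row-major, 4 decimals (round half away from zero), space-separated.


BᵀP = [5.3750 -11.0000; 5.5000 -10.0000]
S = R + BᵀPB = [3/2 0; 0 3] + [30.3125 27.2500; 27.2500 26.0000] = [31.8125 27.2500; 27.2500 29.0000]
BᵀPA = [44.0000 -5.6250; 40.0000 -4.5000]
K = S⁻¹·BᵀPA = [1.0333 -0.2250; 0.4083 0.0563]
A−BK = [-0.3000 0.7750; -0.2875 0.4094]
AᵀP(A−BK) = [2.2000 -0.3500; -0.3500 0.2375]
P' = Q + AᵀP(A−BK) = [6.4500 1.1500; 1.1500 9.2375]
tr(P') = 15.6875

1.0333 -0.2250 0.4083 0.0563


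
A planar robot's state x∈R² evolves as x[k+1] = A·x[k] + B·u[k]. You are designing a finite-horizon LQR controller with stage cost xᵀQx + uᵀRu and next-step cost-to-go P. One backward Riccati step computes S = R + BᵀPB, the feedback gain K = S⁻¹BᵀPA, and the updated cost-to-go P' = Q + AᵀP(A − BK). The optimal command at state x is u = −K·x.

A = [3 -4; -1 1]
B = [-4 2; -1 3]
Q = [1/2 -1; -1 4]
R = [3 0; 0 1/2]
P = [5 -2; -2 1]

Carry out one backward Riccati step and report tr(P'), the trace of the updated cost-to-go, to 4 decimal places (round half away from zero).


12.8221

BᵀP = [-18.0000 7.0000; 4.0000 -1.0000]
S = R + BᵀPB = [3 0; 0 1/2] + [65.0000 -15.0000; -15.0000 5.0000] = [68.0000 -15.0000; -15.0000 5.5000]
BᵀPA = [-61.0000 79.0000; 13.0000 -17.0000]
K = S⁻¹·BᵀPA = [-0.9430 1.2047; -0.2081 0.1946]
A−BK = [-0.3557 0.4295; -1.3188 1.6208]
AᵀP(A−BK) = [3.1846 -4.0436; -4.0436 5.1376]
P' = Q + AᵀP(A−BK) = [3.6846 -5.0436; -5.0436 9.1376]
tr(P') = 12.8221


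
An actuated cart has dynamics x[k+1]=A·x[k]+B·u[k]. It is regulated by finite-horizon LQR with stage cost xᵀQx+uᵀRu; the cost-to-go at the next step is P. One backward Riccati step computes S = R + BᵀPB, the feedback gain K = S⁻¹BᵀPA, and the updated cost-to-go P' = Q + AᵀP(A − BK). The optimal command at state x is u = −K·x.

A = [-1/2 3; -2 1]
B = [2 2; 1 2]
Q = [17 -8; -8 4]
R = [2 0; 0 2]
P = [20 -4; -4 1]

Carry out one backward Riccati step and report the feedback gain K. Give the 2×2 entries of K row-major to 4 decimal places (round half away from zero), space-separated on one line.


BᵀP = [36.0000 -7.0000; 32.0000 -6.0000]
S = R + BᵀPB = [2 0; 0 2] + [65.0000 58.0000; 58.0000 52.0000] = [67.0000 58.0000; 58.0000 54.0000]
BᵀPA = [-4.0000 101.0000; -4.0000 90.0000]
K = S⁻¹·BᵀPA = [0.0630 0.9213; -0.1417 0.6772]
A−BK = [-0.3425 -0.1969; -1.7795 -1.2756]
AᵀP(A−BK) = [0.6850 0.3937; 0.3937 3.0079]
P' = Q + AᵀP(A−BK) = [17.6850 -7.6063; -7.6063 7.0079]
tr(P') = 24.6929

0.0630 0.9213 -0.1417 0.6772


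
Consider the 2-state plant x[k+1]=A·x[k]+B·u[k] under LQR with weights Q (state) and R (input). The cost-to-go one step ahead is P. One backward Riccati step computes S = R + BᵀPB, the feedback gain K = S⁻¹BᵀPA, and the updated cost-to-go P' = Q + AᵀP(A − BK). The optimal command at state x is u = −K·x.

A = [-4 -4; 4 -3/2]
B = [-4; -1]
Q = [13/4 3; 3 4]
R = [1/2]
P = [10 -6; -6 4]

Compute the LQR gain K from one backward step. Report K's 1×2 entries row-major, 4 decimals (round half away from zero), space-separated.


BᵀP = [-34.0000 20.0000]
S = R + BᵀPB = [1/2] + [116.0000] = [116.5000]
BᵀPA = [216.0000 106.0000]
K = S⁻¹·BᵀPA = [1.8541 0.9099]
A−BK = [3.4163 -0.3605; 5.8541 -0.5901]
AᵀP(A−BK) = [15.5193 -0.5322; -0.5322 0.5536]
P' = Q + AᵀP(A−BK) = [18.7693 2.4678; 2.4678 4.5536]
tr(P') = 23.3230

1.8541 0.9099


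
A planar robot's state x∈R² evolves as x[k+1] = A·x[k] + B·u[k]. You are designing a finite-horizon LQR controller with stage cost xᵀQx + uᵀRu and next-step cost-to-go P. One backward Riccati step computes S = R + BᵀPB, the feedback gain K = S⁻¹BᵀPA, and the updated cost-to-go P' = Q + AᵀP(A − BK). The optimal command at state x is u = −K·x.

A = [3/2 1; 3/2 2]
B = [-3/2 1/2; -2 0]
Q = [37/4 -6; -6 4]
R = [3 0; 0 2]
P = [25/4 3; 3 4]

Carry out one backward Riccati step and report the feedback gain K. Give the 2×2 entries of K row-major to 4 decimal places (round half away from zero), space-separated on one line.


-0.7786 -0.7878 0.2672 0.0193

BᵀP = [-15.3750 -12.5000; 3.1250 1.5000]
S = R + BᵀPB = [3 0; 0 2] + [48.0625 -7.6875; -7.6875 1.5625] = [51.0625 -7.6875; -7.6875 3.5625]
BᵀPA = [-41.8125 -40.3750; 6.9375 6.1250]
K = S⁻¹·BᵀPA = [-0.7786 -0.7878; 0.2672 0.0193]
A−BK = [0.1985 -0.1913; -0.0573 0.4244]
AᵀP(A−BK) = [2.1527 1.8015; 1.8015 2.3247]
P' = Q + AᵀP(A−BK) = [11.4027 -4.1985; -4.1985 6.3247]
tr(P') = 17.7274


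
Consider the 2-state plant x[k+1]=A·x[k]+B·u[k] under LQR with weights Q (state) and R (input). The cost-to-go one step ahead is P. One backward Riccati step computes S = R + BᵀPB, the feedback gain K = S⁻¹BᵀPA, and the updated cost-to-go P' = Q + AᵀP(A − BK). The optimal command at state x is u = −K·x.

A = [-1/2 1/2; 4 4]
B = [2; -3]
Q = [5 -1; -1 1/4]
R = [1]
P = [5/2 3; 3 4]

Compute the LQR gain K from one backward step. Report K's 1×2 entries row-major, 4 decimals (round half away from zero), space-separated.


BᵀP = [-4.0000 -6.0000]
S = R + BᵀPB = [1] + [10.0000] = [11.0000]
BᵀPA = [-22.0000 -26.0000]
K = S⁻¹·BᵀPA = [-2.0000 -2.3636]
A−BK = [3.5000 5.2273; -2.0000 -3.0909]
AᵀP(A−BK) = [8.6250 11.3750; 11.3750 15.1705]
P' = Q + AᵀP(A−BK) = [13.6250 10.3750; 10.3750 15.4205]
tr(P') = 29.0455

-2.0000 -2.3636


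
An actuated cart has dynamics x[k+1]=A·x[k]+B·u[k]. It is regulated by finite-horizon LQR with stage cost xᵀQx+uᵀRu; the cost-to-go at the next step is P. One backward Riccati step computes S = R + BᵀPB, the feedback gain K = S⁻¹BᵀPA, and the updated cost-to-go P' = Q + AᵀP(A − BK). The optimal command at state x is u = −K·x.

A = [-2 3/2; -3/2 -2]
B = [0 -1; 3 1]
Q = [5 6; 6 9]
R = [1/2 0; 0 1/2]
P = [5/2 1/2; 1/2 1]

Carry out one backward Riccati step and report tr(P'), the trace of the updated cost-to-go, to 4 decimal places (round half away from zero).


17.1548

BᵀP = [1.5000 3.0000; -2.0000 0.5000]
S = R + BᵀPB = [1/2 0; 0 1/2] + [9.0000 1.5000; 1.5000 2.5000] = [9.5000 1.5000; 1.5000 3.0000]
BᵀPA = [-7.5000 -3.7500; 3.2500 -4.0000]
K = S⁻¹·BᵀPA = [-1.0429 -0.2000; 1.6048 -1.2333]
A−BK = [-0.3952 0.2667; 0.0238 -0.1667]
AᵀP(A−BK) = [2.2131 -1.1167; -1.1167 0.9417]
P' = Q + AᵀP(A−BK) = [7.2131 4.8833; 4.8833 9.9417]
tr(P') = 17.1548


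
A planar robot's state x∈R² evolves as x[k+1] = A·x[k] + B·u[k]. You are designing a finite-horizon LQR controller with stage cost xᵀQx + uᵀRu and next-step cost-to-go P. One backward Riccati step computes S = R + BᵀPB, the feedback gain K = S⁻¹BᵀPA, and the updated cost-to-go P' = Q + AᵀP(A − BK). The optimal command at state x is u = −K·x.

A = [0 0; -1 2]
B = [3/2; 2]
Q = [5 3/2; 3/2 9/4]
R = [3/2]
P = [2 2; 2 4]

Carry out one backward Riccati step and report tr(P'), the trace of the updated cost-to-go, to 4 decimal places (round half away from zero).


9.4559

BᵀP = [7.0000 11.0000]
S = R + BᵀPB = [3/2] + [32.5000] = [34.0000]
BᵀPA = [-11.0000 22.0000]
K = S⁻¹·BᵀPA = [-0.3235 0.6471]
A−BK = [0.4853 -0.9706; -0.3529 0.7059]
AᵀP(A−BK) = [0.4412 -0.8824; -0.8824 1.7647]
P' = Q + AᵀP(A−BK) = [5.4412 0.6176; 0.6176 4.0147]
tr(P') = 9.4559


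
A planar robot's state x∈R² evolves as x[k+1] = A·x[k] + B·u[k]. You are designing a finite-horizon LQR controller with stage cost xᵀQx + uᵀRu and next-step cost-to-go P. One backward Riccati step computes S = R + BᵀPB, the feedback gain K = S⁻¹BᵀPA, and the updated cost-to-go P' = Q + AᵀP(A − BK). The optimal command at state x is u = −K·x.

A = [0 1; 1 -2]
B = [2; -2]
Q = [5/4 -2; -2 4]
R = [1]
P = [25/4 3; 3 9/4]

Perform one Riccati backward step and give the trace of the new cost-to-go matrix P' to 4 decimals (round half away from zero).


BᵀP = [6.5000 1.5000]
S = R + BᵀPB = [1] + [10.0000] = [11.0000]
BᵀPA = [1.5000 3.5000]
K = S⁻¹·BᵀPA = [0.1364 0.3182]
A−BK = [-0.2727 0.3636; 1.2727 -1.3636]
AᵀP(A−BK) = [2.0455 -1.9773; -1.9773 2.1364]
P' = Q + AᵀP(A−BK) = [3.2955 -3.9773; -3.9773 6.1364]
tr(P') = 9.4318

9.4318


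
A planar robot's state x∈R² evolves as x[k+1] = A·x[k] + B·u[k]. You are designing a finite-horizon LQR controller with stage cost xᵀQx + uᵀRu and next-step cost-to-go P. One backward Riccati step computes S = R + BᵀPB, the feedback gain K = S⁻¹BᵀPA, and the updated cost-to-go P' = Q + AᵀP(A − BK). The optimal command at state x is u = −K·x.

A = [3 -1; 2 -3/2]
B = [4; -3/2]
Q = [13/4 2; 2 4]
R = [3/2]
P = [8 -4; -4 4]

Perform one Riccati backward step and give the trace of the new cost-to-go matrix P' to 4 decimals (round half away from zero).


BᵀP = [38.0000 -22.0000]
S = R + BᵀPB = [3/2] + [185.0000] = [186.5000]
BᵀPA = [70.0000 -5.0000]
K = S⁻¹·BᵀPA = [0.3753 -0.0268]
A−BK = [1.4987 -0.8928; 2.5630 -1.5402]
AᵀP(A−BK) = [13.7265 -8.1233; -8.1233 4.8660]
P' = Q + AᵀP(A−BK) = [16.9765 -6.1233; -6.1233 8.8660]
tr(P') = 25.8425

25.8425


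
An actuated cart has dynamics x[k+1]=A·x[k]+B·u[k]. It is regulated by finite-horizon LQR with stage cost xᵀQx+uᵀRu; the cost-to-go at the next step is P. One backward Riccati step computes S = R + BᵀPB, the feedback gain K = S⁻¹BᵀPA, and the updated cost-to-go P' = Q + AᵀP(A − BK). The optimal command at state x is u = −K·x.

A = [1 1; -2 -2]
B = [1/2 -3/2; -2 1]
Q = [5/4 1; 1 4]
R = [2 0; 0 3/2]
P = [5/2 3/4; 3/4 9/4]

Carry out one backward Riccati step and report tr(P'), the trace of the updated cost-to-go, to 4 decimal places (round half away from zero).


7.7843

BᵀP = [-0.2500 -4.1250; -3.0000 1.1250]
S = R + BᵀPB = [2 0; 0 3/2] + [8.1250 -3.7500; -3.7500 5.6250] = [10.1250 -3.7500; -3.7500 7.1250]
BᵀPA = [8.0000 8.0000; -5.2500 -5.2500]
K = S⁻¹·BᵀPA = [0.6425 0.6425; -0.3987 -0.3987]
A−BK = [0.0807 0.0807; -0.3164 -0.3164]
AᵀP(A−BK) = [1.2672 1.2672; 1.2672 1.2672]
P' = Q + AᵀP(A−BK) = [2.5172 2.2672; 2.2672 5.2672]
tr(P') = 7.7843


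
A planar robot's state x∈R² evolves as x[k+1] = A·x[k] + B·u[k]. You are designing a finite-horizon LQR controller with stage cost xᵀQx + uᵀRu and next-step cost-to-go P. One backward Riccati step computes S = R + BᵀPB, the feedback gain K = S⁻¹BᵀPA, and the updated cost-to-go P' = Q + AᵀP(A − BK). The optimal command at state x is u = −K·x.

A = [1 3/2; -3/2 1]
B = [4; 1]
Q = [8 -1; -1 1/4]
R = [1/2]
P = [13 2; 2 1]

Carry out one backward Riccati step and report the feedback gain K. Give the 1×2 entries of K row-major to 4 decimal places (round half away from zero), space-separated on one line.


0.1796 0.3991

BᵀP = [54.0000 9.0000]
S = R + BᵀPB = [1/2] + [225.0000] = [225.5000]
BᵀPA = [40.5000 90.0000]
K = S⁻¹·BᵀPA = [0.1796 0.3991]
A−BK = [0.2816 -0.0965; -1.6796 0.6009]
AᵀP(A−BK) = [1.9762 -0.6641; -0.6641 0.3298]
P' = Q + AᵀP(A−BK) = [9.9762 -1.6641; -1.6641 0.5798]
tr(P') = 10.5560


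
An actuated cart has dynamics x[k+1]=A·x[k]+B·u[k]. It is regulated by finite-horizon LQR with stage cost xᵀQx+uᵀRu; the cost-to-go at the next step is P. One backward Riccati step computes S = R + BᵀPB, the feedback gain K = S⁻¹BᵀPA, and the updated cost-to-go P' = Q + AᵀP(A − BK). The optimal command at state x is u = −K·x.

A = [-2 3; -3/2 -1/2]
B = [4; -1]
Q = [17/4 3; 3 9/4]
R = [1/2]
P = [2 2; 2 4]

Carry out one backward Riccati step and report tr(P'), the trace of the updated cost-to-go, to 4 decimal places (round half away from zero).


20.2073

BᵀP = [6.0000 4.0000]
S = R + BᵀPB = [1/2] + [20.0000] = [20.5000]
BᵀPA = [-18.0000 16.0000]
K = S⁻¹·BᵀPA = [-0.8780 0.7805]
A−BK = [1.5122 -0.1220; -2.3780 0.2805]
AᵀP(A−BK) = [13.1951 -1.9512; -1.9512 0.5122]
P' = Q + AᵀP(A−BK) = [17.4451 1.0488; 1.0488 2.7622]
tr(P') = 20.2073


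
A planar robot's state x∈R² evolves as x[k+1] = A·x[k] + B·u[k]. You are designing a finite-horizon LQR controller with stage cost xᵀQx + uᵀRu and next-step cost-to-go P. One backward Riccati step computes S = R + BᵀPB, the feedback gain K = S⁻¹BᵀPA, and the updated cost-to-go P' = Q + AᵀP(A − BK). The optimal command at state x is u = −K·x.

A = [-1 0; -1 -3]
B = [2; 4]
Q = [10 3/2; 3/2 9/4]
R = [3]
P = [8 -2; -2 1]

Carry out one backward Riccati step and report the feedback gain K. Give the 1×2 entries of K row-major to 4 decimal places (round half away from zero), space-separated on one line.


-0.4211 0.0000

BᵀP = [8.0000 0.0000]
S = R + BᵀPB = [3] + [16.0000] = [19.0000]
BᵀPA = [-8.0000 0.0000]
K = S⁻¹·BᵀPA = [-0.4211 0.0000]
A−BK = [-0.1579 0.0000; 0.6842 -3.0000]
AᵀP(A−BK) = [1.6316 -3.0000; -3.0000 9.0000]
P' = Q + AᵀP(A−BK) = [11.6316 -1.5000; -1.5000 11.2500]
tr(P') = 22.8816


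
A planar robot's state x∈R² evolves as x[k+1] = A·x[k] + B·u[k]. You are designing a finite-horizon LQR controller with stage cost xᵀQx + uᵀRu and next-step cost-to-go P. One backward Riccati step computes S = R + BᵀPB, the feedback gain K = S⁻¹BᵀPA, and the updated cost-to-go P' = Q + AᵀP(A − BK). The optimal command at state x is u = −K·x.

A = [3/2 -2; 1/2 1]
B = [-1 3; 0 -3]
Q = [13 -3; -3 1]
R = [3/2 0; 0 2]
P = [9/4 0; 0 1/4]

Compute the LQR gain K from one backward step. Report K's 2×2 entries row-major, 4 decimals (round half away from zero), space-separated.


BᵀP = [-2.2500 0.0000; 6.7500 -0.7500]
S = R + BᵀPB = [3/2 0; 0 2] + [2.2500 -6.7500; -6.7500 22.5000] = [3.7500 -6.7500; -6.7500 24.5000]
BᵀPA = [-3.3750 4.5000; 9.7500 -14.2500]
K = S⁻¹·BᵀPA = [-0.3644 0.3036; 0.2976 -0.4980]
A−BK = [0.2429 -0.2024; 1.3927 -0.4939]
AᵀP(A−BK) = [0.9939 -0.7449; -0.7449 0.7874]
P' = Q + AᵀP(A−BK) = [13.9939 -3.7449; -3.7449 1.7874]
tr(P') = 15.7814

-0.3644 0.3036 0.2976 -0.4980


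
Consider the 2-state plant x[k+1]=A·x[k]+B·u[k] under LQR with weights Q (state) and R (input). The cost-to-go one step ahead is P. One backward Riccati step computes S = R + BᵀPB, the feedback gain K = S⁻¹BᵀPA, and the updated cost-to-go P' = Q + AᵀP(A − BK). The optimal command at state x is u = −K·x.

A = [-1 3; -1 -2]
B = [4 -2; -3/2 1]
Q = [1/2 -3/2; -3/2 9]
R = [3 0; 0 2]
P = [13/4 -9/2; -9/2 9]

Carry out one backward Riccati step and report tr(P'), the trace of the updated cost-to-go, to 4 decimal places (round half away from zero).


BᵀP = [19.7500 -31.5000; -11.0000 18.0000]
S = R + BᵀPB = [3 0; 0 2] + [126.2500 -71.0000; -71.0000 40.0000] = [129.2500 -71.0000; -71.0000 42.0000]
BᵀPA = [11.7500 122.2500; -7.0000 -69.0000]
K = S⁻¹·BᵀPA = [-0.0090 0.6077; -0.1819 -0.6155]
A−BK = [-1.3277 -0.6619; -0.8316 -0.4729]
AᵀP(A−BK) = [2.0826 1.3006; 1.3006 2.4852]
P' = Q + AᵀP(A−BK) = [2.5826 -0.1994; -0.1994 11.4852]
tr(P') = 14.0677

14.0677


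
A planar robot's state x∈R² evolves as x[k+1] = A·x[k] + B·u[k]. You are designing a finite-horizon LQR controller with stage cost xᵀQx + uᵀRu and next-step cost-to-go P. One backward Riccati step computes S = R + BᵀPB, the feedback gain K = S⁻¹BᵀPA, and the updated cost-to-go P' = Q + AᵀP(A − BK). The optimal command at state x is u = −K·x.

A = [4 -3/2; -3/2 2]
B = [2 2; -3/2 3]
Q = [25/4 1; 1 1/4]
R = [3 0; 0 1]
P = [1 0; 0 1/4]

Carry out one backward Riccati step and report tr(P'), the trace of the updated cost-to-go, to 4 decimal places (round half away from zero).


BᵀP = [2.0000 -0.3750; 2.0000 0.7500]
S = R + BᵀPB = [3 0; 0 1] + [4.5625 2.8750; 2.8750 6.2500] = [7.5625 2.8750; 2.8750 7.2500]
BᵀPA = [8.5625 -3.7500; 6.8750 -1.5000]
K = S⁻¹·BᵀPA = [0.9087 -0.4913; 0.5879 -0.0121]
A−BK = [1.0067 -0.4933; -1.9007 1.2993]
AᵀP(A−BK) = [4.7396 -2.4604; -2.4604 1.3896]
P' = Q + AᵀP(A−BK) = [10.9896 -1.4604; -1.4604 1.6396]
tr(P') = 12.6292

12.6292


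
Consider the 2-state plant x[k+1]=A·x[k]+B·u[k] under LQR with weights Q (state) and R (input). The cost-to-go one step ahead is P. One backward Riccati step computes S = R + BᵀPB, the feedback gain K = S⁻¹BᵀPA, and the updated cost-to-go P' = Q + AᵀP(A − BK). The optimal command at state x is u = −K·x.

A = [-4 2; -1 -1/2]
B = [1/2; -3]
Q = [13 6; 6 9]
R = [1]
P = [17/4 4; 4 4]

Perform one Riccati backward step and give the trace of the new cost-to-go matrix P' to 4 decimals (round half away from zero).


BᵀP = [-9.8750 -10.0000]
S = R + BᵀPB = [1] + [25.0625] = [26.0625]
BᵀPA = [49.5000 -14.7500]
K = S⁻¹·BᵀPA = [1.8993 -0.5659]
A−BK = [-4.9496 2.2830; 4.6978 -2.1978]
AᵀP(A−BK) = [9.9856 -3.9856; -3.9856 1.6523]
P' = Q + AᵀP(A−BK) = [22.9856 2.0144; 2.0144 10.6523]
tr(P') = 33.6379

33.6379


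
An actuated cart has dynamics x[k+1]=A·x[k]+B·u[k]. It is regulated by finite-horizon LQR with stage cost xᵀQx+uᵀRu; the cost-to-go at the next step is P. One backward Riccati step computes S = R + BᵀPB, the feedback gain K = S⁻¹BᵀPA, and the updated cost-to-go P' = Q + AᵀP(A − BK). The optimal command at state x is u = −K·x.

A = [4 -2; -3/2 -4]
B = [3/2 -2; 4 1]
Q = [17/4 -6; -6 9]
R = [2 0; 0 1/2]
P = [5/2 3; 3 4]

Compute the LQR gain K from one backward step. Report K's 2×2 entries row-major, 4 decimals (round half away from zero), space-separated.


BᵀP = [15.7500 20.5000; -2.0000 -2.0000]
S = R + BᵀPB = [2 0; 0 1/2] + [105.6250 -11.0000; -11.0000 2.0000] = [107.6250 -11.0000; -11.0000 2.5000]
BᵀPA = [32.2500 -113.5000; -5.0000 12.0000]
K = S⁻¹·BᵀPA = [0.1731 -1.0249; -1.2385 0.2904]
A−BK = [1.2634 0.1182; -0.9538 -0.1908]
AᵀP(A−BK) = [1.2260 -0.4947; -0.4947 2.1883]
P' = Q + AᵀP(A−BK) = [5.4760 -6.4947; -6.4947 11.1883]
tr(P') = 16.6643

0.1731 -1.0249 -1.2385 0.2904


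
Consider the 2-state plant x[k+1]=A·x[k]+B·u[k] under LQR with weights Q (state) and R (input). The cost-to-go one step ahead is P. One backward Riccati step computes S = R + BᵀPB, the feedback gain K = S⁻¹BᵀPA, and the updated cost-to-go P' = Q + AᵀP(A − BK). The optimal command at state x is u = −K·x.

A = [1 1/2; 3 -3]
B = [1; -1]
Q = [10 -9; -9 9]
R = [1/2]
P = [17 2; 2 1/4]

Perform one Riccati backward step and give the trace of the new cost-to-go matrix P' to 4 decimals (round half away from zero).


20.5591

BᵀP = [15.0000 1.7500]
S = R + BᵀPB = [1/2] + [13.2500] = [13.7500]
BᵀPA = [20.2500 2.2500]
K = S⁻¹·BᵀPA = [1.4727 0.1636]
A−BK = [-0.4727 0.3364; 4.4727 -2.8364]
AᵀP(A−BK) = [1.4273 -0.0636; -0.0636 0.1318]
P' = Q + AᵀP(A−BK) = [11.4273 -9.0636; -9.0636 9.1318]
tr(P') = 20.5591


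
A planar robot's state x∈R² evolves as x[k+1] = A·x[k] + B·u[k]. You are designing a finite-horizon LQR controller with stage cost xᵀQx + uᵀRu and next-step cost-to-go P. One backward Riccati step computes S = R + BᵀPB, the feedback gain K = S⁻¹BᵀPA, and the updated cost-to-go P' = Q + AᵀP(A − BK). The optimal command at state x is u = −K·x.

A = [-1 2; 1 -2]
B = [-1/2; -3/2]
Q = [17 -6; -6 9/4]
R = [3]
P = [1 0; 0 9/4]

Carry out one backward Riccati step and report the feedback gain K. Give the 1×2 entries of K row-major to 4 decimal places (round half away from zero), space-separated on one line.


BᵀP = [-0.5000 -3.3750]
S = R + BᵀPB = [3] + [5.3125] = [8.3125]
BᵀPA = [-2.8750 5.7500]
K = S⁻¹·BᵀPA = [-0.3459 0.6917]
A−BK = [-1.1729 2.3459; 0.4812 -0.9624]
AᵀP(A−BK) = [2.2556 -4.5113; -4.5113 9.0226]
P' = Q + AᵀP(A−BK) = [19.2556 -10.5113; -10.5113 11.2726]
tr(P') = 30.5282

-0.3459 0.6917


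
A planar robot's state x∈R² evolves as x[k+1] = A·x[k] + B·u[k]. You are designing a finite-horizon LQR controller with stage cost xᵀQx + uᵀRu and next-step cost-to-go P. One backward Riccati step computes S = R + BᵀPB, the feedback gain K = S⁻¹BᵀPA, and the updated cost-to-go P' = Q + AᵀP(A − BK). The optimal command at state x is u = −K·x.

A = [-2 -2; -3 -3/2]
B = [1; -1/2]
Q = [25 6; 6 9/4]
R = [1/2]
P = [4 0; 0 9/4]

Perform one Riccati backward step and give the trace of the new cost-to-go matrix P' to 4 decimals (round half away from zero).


72.4660

BᵀP = [4.0000 -1.1250]
S = R + BᵀPB = [1/2] + [4.5625] = [5.0625]
BᵀPA = [-4.6250 -6.3125]
K = S⁻¹·BᵀPA = [-0.9136 -1.2469]
A−BK = [-1.0864 -0.7531; -3.4568 -2.1235]
AᵀP(A−BK) = [32.0247 20.3580; 20.3580 13.1914]
P' = Q + AᵀP(A−BK) = [57.0247 26.3580; 26.3580 15.4414]
tr(P') = 72.4660


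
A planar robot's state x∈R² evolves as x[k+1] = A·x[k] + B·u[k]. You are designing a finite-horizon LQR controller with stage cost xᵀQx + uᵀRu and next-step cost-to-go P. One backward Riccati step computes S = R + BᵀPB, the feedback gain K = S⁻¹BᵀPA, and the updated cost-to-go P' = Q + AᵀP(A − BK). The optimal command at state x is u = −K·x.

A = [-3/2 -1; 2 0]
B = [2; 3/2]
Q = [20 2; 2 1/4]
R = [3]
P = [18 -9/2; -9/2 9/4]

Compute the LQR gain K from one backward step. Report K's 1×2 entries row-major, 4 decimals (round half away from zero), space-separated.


BᵀP = [29.2500 -5.6250]
S = R + BᵀPB = [3] + [50.0625] = [53.0625]
BᵀPA = [-55.1250 -29.2500]
K = S⁻¹·BᵀPA = [-1.0389 -0.5512]
A−BK = [0.5777 0.1025; 3.5583 0.8269]
AᵀP(A−BK) = [19.2323 5.6131; 5.6131 1.8763]
P' = Q + AᵀP(A−BK) = [39.2323 7.6131; 7.6131 2.1263]
tr(P') = 41.3587

-1.0389 -0.5512


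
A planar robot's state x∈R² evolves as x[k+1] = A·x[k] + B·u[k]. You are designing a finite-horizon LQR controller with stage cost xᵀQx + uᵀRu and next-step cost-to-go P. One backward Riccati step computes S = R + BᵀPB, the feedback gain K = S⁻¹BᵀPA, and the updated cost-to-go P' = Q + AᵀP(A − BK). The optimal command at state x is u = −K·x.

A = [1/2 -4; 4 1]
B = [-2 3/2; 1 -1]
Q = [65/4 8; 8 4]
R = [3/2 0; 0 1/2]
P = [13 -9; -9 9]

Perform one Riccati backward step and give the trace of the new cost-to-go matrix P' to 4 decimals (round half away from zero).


47.7388

BᵀP = [-35.0000 27.0000; 28.5000 -22.5000]
S = R + BᵀPB = [3/2 0; 0 1/2] + [97.0000 -79.5000; -79.5000 65.2500] = [98.5000 -79.5000; -79.5000 65.7500]
BᵀPA = [90.5000 167.0000; -75.7500 -136.5000]
K = S⁻¹·BᵀPA = [-0.4596 0.8231; -1.7078 -1.0809]
A−BK = [2.1425 -0.7326; 2.7518 -0.9039]
AᵀP(A−BK) = [23.4776 -6.8623; -6.8623 4.0112]
P' = Q + AᵀP(A−BK) = [39.7276 1.1377; 1.1377 8.0112]
tr(P') = 47.7388


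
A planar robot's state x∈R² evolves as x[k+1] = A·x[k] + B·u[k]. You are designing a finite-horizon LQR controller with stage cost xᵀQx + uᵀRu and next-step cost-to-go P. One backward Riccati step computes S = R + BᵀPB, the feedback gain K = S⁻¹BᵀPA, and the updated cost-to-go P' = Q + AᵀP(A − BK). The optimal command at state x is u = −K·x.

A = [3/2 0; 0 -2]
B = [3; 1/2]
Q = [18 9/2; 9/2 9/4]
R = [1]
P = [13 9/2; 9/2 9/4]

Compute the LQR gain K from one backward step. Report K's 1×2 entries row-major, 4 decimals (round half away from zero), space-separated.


BᵀP = [41.2500 14.6250]
S = R + BᵀPB = [1] + [131.0625] = [132.0625]
BᵀPA = [61.8750 -29.2500]
K = S⁻¹·BᵀPA = [0.4685 -0.2215]
A−BK = [0.0944 0.6645; -0.2343 -1.8893]
AᵀP(A−BK) = [0.2598 0.2044; 0.2044 2.5215]
P' = Q + AᵀP(A−BK) = [18.2598 4.7044; 4.7044 4.7715]
tr(P') = 23.0314

0.4685 -0.2215


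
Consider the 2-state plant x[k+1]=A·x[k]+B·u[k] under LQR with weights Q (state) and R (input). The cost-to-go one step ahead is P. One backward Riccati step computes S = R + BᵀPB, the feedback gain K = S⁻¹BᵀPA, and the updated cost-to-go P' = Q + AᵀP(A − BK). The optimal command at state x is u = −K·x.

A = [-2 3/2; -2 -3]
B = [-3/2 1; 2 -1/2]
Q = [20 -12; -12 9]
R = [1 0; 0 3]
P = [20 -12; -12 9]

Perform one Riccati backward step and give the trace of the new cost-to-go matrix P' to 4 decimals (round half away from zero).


41.3136

BᵀP = [-54.0000 36.0000; 26.0000 -16.5000]
S = R + BᵀPB = [1 0; 0 3] + [153.0000 -72.0000; -72.0000 34.2500] = [154.0000 -72.0000; -72.0000 37.2500]
BᵀPA = [36.0000 -189.0000; -19.0000 88.5000]
K = S⁻¹·BᵀPA = [-0.0489 -1.2095; -0.6045 0.0380]
A−BK = [-1.4688 -0.3523; -2.2045 -0.5620]
AᵀP(A−BK) = [10.2733 2.2643; 2.2643 2.0403]
P' = Q + AᵀP(A−BK) = [30.2733 -9.7357; -9.7357 11.0403]
tr(P') = 41.3136


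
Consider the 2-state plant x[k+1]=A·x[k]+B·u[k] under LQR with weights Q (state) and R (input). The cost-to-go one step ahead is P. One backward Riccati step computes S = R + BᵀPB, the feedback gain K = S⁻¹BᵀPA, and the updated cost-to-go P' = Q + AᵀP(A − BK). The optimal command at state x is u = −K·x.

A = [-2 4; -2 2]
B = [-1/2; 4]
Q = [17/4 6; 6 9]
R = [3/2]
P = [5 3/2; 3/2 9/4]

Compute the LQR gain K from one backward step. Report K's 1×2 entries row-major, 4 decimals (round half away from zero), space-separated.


-0.7176 0.9313

BᵀP = [3.5000 8.2500]
S = R + BᵀPB = [3/2] + [31.2500] = [32.7500]
BᵀPA = [-23.5000 30.5000]
K = S⁻¹·BᵀPA = [-0.7176 0.9313]
A−BK = [-2.3588 4.4656; 0.8702 -1.7252]
AᵀP(A−BK) = [24.1374 -45.1145; -45.1145 84.5954]
P' = Q + AᵀP(A−BK) = [28.3874 -39.1145; -39.1145 93.5954]
tr(P') = 121.9828


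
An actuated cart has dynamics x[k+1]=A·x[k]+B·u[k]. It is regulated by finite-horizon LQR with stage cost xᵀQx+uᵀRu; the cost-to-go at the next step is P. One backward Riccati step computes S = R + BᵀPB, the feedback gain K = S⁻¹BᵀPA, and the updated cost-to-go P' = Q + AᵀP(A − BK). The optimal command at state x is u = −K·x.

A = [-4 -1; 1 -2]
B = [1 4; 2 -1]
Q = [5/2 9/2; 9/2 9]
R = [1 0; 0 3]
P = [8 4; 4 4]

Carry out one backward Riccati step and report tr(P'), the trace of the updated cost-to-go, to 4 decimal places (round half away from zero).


BᵀP = [16.0000 12.0000; 28.0000 12.0000]
S = R + BᵀPB = [1 0; 0 3] + [40.0000 52.0000; 52.0000 100.0000] = [41.0000 52.0000; 52.0000 103.0000]
BᵀPA = [-52.0000 -40.0000; -100.0000 -52.0000]
K = S⁻¹·BᵀPA = [-0.1027 -0.9322; -0.9190 -0.0342]
A−BK = [-0.2212 0.0691; 0.2864 -0.1698]
AᵀP(A−BK) = [2.7571 0.1027; 0.1027 0.9322]
P' = Q + AᵀP(A−BK) = [5.2571 4.6027; 4.6027 9.9322]
tr(P') = 15.1893

15.1893


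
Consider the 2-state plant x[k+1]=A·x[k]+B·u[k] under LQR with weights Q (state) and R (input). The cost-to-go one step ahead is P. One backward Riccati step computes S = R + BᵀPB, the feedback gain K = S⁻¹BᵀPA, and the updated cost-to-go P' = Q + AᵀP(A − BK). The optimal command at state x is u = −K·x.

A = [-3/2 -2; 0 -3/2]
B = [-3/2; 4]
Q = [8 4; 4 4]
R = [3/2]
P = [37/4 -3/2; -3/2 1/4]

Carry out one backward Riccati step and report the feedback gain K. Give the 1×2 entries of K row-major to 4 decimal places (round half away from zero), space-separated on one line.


0.6728 0.7870

BᵀP = [-19.8750 3.2500]
S = R + BᵀPB = [3/2] + [42.8125] = [44.3125]
BᵀPA = [29.8125 34.8750]
K = S⁻¹·BᵀPA = [0.6728 0.7870]
A−BK = [-0.4908 -0.8195; -2.6911 -4.6481]
AᵀP(A−BK) = [0.7553 0.9118; 0.9118 1.1150]
P' = Q + AᵀP(A−BK) = [8.7553 4.9118; 4.9118 5.1150]
tr(P') = 13.8703


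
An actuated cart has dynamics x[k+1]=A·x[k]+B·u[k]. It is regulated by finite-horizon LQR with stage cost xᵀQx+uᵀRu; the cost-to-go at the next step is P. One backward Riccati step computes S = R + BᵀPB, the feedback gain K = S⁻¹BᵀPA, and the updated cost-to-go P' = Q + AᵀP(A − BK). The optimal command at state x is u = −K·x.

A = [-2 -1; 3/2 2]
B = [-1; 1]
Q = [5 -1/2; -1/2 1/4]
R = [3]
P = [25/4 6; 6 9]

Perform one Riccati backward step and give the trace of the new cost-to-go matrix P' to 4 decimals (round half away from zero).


22.5000

BᵀP = [-0.2500 3.0000]
S = R + BᵀPB = [3] + [3.2500] = [6.2500]
BᵀPA = [5.0000 6.2500]
K = S⁻¹·BᵀPA = [0.8000 1.0000]
A−BK = [-1.2000 0.0000; 0.7000 1.0000]
AᵀP(A−BK) = [5.2500 1.5000; 1.5000 12.0000]
P' = Q + AᵀP(A−BK) = [10.2500 1.0000; 1.0000 12.2500]
tr(P') = 22.5000


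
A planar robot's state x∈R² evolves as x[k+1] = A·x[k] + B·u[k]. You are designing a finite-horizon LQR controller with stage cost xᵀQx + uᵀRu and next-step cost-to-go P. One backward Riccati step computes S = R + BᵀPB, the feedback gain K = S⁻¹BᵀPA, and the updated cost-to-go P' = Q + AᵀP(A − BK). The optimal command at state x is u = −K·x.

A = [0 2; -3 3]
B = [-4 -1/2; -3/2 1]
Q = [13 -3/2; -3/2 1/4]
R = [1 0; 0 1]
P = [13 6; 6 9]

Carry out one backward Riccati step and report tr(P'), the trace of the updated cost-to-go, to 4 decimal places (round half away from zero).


BᵀP = [-61.0000 -37.5000; -0.5000 6.0000]
S = R + BᵀPB = [1 0; 0 1] + [300.2500 -7.0000; -7.0000 6.2500] = [301.2500 -7.0000; -7.0000 7.2500]
BᵀPA = [112.5000 -234.5000; -18.0000 17.0000]
K = S⁻¹·BᵀPA = [0.3230 -0.7406; -2.1709 1.6298]
A−BK = [0.2066 -0.1473; -0.3446 0.2594]
AᵀP(A−BK) = [5.5864 -4.3513; -4.3513 3.6337]
P' = Q + AᵀP(A−BK) = [18.5864 -5.8513; -5.8513 3.8837]
tr(P') = 22.4701

22.4701


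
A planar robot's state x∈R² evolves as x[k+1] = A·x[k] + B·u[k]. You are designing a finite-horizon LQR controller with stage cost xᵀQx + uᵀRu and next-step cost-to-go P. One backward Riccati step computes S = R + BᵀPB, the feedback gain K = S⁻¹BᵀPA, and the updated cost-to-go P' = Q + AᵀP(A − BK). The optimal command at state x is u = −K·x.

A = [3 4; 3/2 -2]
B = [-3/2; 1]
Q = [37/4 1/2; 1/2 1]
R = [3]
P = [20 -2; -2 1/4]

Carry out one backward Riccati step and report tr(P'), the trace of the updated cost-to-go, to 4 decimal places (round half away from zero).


BᵀP = [-32.0000 3.2500]
S = R + BᵀPB = [3] + [51.2500] = [54.2500]
BᵀPA = [-91.1250 -134.5000]
K = S⁻¹·BᵀPA = [-1.6797 -2.4793]
A−BK = [0.4804 0.2811; 3.1797 0.4793]
AᵀP(A−BK) = [9.4977 13.3272; 13.3272 19.5392]
P' = Q + AᵀP(A−BK) = [18.7477 13.8272; 13.8272 20.5392]
tr(P') = 39.2869

39.2869


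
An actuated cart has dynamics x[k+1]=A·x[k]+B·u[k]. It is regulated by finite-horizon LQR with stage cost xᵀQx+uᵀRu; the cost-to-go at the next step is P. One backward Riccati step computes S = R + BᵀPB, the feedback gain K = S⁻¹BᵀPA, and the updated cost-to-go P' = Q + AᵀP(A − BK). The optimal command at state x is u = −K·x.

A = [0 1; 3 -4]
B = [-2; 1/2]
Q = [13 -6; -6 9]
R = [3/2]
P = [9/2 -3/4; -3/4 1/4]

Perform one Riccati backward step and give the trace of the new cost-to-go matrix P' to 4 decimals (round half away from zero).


25.6565

BᵀP = [-9.3750 1.6250]
S = R + BᵀPB = [3/2] + [19.5625] = [21.0625]
BᵀPA = [4.8750 -15.8750]
K = S⁻¹·BᵀPA = [0.2315 -0.7537]
A−BK = [0.4629 -0.5074; 2.8843 -3.6231]
AᵀP(A−BK) = [1.1217 -1.5757; -1.5757 2.5349]
P' = Q + AᵀP(A−BK) = [14.1217 -7.5757; -7.5757 11.5349]
tr(P') = 25.6565


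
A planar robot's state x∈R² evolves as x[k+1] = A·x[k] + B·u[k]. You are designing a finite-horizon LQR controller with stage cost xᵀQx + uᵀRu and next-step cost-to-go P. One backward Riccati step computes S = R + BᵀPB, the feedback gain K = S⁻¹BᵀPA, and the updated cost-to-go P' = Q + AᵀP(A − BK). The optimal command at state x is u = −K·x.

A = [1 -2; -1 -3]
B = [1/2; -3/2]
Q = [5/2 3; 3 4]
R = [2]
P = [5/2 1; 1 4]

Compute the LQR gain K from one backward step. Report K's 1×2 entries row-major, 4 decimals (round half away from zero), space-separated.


BᵀP = [-0.2500 -5.5000]
S = R + BᵀPB = [2] + [8.1250] = [10.1250]
BᵀPA = [5.2500 17.0000]
K = S⁻¹·BᵀPA = [0.5185 1.6790]
A−BK = [0.7407 -2.8395; -0.2222 -0.4815]
AᵀP(A−BK) = [1.7778 -2.8148; -2.8148 29.4568]
P' = Q + AᵀP(A−BK) = [4.2778 0.1852; 0.1852 33.4568]
tr(P') = 37.7346

0.5185 1.6790


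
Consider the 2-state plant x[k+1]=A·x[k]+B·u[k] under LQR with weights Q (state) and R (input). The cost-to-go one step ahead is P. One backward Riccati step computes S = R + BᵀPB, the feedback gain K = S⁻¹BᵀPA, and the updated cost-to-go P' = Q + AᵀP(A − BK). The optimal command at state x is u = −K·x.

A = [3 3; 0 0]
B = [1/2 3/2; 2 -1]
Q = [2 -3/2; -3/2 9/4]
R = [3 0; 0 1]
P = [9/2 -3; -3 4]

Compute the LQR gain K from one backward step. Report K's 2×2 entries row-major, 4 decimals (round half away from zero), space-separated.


0.4297 0.4297 1.4284 1.4284

BᵀP = [-3.7500 6.5000; 9.7500 -8.5000]
S = R + BᵀPB = [3 0; 0 1] + [11.1250 -12.1250; -12.1250 23.1250] = [14.1250 -12.1250; -12.1250 24.1250]
BᵀPA = [-11.2500 -11.2500; 29.2500 29.2500]
K = S⁻¹·BᵀPA = [0.4297 0.4297; 1.4284 1.4284]
A−BK = [0.6426 0.6426; 0.5690 0.5690]
AᵀP(A−BK) = [3.5535 3.5535; 3.5535 3.5535]
P' = Q + AᵀP(A−BK) = [5.5535 2.0535; 2.0535 5.8035]
tr(P') = 11.3571


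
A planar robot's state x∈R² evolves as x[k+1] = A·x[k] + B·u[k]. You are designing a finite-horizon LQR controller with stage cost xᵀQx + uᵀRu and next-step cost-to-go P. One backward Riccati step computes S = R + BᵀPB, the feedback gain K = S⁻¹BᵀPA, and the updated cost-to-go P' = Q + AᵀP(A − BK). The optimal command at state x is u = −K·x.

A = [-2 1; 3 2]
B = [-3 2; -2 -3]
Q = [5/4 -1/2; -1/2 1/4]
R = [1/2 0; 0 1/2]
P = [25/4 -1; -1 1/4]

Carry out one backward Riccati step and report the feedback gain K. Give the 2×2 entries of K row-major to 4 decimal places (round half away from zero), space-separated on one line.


0.1490 -0.4148 -0.8337 -0.1763

BᵀP = [-16.7500 2.5000; 15.5000 -2.7500]
S = R + BᵀPB = [1/2 0; 0 1/2] + [45.2500 -41.0000; -41.0000 39.2500] = [45.7500 -41.0000; -41.0000 39.7500]
BᵀPA = [41.0000 -11.7500; -39.2500 10.0000]
K = S⁻¹·BᵀPA = [0.1490 -0.4148; -0.8337 -0.1763]
A−BK = [0.1145 0.1081; 0.7969 0.6415]
AᵀP(A−BK) = [0.4169 0.0881; 0.0881 0.1388]
P' = Q + AᵀP(A−BK) = [1.6669 -0.4119; -0.4119 0.3888]
tr(P') = 2.0557
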